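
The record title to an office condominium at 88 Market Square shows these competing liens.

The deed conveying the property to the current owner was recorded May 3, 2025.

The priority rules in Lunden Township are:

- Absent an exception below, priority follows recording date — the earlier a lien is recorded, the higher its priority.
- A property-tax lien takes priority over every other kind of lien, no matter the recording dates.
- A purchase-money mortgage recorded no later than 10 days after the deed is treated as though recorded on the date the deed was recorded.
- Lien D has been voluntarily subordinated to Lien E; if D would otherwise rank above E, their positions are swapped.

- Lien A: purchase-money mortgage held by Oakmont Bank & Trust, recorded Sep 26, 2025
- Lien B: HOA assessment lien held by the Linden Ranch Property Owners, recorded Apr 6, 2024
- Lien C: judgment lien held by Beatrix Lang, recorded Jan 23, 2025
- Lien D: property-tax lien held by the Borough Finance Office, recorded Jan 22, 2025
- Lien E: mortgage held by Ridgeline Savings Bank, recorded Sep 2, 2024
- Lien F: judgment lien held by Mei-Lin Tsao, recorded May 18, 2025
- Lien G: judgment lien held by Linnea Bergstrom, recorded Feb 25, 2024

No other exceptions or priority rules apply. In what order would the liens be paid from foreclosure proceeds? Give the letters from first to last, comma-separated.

E, G, B, D, C, F, A

First, effective dates: A missed the 10-day window (146 days after the deed), so its recording date stands.
D, as a property-tax lien, has superpriority and ranks first.
The other liens, earliest effective date first: G (Feb 25, 2024), B (Apr 6, 2024), E (Sep 2, 2024), C (Jan 23, 2025), F (May 18, 2025), A (Sep 26, 2025).
D is senior to E before the subordination, so the two trade places.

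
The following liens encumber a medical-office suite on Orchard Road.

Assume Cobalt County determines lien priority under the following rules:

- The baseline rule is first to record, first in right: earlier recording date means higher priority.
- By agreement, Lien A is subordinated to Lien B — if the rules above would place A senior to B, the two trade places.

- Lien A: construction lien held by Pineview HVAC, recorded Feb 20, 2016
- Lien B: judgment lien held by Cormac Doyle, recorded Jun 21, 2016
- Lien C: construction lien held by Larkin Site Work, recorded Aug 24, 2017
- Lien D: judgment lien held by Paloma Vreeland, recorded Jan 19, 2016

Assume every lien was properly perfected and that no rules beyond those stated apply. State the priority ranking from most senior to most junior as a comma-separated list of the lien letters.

Ordering by effective date: D (Jan 19, 2016), A (Feb 20, 2016), B (Jun 21, 2016), C (Aug 24, 2017).
A would otherwise be senior to B, so under the subordination agreement A and B exchange positions.

D, B, A, C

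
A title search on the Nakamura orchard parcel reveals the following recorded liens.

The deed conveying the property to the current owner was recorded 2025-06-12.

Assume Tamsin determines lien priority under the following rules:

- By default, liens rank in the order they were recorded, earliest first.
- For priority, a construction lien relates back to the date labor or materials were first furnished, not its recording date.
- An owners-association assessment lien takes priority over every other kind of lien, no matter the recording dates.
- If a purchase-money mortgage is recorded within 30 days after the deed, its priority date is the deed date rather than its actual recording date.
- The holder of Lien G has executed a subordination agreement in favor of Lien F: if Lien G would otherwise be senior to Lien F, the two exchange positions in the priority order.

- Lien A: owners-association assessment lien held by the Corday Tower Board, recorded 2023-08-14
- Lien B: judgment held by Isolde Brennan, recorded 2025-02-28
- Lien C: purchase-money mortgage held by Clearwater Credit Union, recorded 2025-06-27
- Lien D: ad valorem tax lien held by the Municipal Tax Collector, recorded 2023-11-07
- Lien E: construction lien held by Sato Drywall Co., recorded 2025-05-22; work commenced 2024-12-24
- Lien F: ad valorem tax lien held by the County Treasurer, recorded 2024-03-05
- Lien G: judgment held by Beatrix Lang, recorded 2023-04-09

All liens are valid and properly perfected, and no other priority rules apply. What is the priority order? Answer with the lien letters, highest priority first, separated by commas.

First, effective dates: C was recorded within the 30-day window, so its effective date is the deed date 2025-06-12; E relates back to 2024-12-24 (work commenced).
A is an owners-association assessment lien, so it outranks all other liens regardless of date.
Remaining liens by effective date: G (2023-04-09), D (2023-11-07), F (2024-03-05), E (2024-12-24), B (2025-02-28), C (2025-06-12).
Because G would otherwise rank above F, the subordination swaps them.

A, F, D, G, E, B, C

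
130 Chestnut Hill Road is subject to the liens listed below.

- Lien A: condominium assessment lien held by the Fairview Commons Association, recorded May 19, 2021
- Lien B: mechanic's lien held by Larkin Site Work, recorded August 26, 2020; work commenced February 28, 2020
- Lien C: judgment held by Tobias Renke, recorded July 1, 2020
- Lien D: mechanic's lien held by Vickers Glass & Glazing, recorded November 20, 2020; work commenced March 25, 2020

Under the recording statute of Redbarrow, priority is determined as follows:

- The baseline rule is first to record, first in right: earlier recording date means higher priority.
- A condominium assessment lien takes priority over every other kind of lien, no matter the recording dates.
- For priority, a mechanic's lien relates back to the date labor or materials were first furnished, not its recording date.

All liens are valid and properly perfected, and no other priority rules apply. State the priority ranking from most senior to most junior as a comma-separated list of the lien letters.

A, B, D, C

Effective dates: B is treated as recorded February 28, 2020, the work-commencement date; D relates back to March 25, 2020 (work commenced).
As a condominium assessment lien, A is senior to every other lien.
Remaining liens by effective date: B (February 28, 2020), D (March 25, 2020), C (July 1, 2020).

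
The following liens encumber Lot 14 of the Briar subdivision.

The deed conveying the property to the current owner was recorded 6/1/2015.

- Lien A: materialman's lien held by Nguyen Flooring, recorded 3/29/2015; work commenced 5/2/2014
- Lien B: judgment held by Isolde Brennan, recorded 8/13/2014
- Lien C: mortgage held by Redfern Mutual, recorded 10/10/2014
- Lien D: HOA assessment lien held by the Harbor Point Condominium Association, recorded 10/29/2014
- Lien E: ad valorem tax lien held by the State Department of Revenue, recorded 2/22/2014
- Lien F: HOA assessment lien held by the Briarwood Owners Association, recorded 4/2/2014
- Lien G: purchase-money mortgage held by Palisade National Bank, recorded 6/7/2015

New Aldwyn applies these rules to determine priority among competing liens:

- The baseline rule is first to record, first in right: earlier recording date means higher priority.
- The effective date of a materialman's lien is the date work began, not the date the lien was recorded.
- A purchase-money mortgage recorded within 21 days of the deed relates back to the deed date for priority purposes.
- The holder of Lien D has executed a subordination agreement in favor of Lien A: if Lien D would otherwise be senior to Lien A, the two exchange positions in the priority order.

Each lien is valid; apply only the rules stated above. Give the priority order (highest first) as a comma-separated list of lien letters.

First, effective dates: A's effective date is 5/2/2014, when work began; G's effective date is the deed date, 6/1/2015.
Sorted by effective date: E (2/22/2014), F (4/2/2014), A (5/2/2014), B (8/13/2014), C (10/10/2014), D (10/29/2014), G (6/1/2015).
D is already junior to A, so the subordination agreement changes nothing.

E, F, A, B, C, D, G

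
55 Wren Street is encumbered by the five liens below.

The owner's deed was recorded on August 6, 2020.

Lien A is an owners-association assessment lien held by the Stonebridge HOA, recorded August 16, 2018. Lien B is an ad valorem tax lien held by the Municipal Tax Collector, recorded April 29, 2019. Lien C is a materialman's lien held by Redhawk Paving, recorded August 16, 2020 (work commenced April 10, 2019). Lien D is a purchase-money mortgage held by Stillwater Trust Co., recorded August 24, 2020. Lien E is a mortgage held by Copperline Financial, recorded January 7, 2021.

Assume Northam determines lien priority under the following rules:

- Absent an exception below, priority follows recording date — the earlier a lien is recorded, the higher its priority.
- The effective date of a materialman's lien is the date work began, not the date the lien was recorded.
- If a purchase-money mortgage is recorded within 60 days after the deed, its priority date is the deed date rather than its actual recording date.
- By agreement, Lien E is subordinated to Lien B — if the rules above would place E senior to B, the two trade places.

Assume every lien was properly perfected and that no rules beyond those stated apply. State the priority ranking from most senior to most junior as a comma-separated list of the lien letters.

A, C, B, D, E

Effective dates after the stated exceptions: C's effective date is April 10, 2019, when work began; D was recorded within the 60-day window, so its effective date is the deed date August 6, 2020.
Ordering by effective date: A (August 16, 2018), C (April 10, 2019), B (April 29, 2019), D (August 6, 2020), E (January 7, 2021).
E is already junior to B, so the subordination agreement changes nothing.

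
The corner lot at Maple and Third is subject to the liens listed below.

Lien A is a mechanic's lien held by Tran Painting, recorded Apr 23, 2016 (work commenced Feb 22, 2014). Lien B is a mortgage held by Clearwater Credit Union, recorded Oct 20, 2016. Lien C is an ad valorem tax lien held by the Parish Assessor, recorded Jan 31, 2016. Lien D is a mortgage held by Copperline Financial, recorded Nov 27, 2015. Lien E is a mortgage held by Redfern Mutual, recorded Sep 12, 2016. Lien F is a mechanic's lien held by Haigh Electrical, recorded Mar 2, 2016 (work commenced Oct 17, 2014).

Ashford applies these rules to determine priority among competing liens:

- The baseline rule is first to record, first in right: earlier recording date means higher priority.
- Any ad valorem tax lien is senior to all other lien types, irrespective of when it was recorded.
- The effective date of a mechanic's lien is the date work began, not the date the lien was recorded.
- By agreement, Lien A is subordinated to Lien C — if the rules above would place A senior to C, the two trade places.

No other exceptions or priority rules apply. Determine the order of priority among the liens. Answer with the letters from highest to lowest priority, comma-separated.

C, A, F, D, E, B

Effective dates: A is treated as recorded Feb 22, 2014, the work-commencement date; F relates back to Oct 17, 2014 (work commenced).
C is an ad valorem tax lien and takes priority over every other lien.
Ordering the rest by effective date: A (Feb 22, 2014), F (Oct 17, 2014), D (Nov 27, 2015), E (Sep 12, 2016), B (Oct 20, 2016).
A already ranks below C; the subordination has no effect.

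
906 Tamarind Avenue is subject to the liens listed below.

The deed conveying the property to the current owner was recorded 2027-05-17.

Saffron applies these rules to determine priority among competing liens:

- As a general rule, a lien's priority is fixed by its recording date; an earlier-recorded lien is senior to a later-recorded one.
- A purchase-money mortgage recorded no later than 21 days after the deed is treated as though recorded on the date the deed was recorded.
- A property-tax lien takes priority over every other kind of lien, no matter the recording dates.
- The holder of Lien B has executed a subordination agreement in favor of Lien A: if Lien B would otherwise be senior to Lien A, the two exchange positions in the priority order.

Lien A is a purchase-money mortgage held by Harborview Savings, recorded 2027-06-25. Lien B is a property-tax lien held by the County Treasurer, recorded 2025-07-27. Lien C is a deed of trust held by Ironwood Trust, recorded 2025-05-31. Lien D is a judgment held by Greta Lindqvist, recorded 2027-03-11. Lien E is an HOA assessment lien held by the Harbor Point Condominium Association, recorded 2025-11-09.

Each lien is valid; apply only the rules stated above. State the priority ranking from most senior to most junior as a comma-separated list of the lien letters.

Effective dates after the stated exceptions: A was recorded 39 days after the deed, outside the 21-day window, so it keeps its recording date.
B, as a property-tax lien, has superpriority and ranks first.
Among the remaining liens, by effective date: C (2025-05-31), E (2025-11-09), D (2027-03-11), A (2027-06-25).
The subordination applies — B was senior to A — so B and A swap.

A, C, E, D, B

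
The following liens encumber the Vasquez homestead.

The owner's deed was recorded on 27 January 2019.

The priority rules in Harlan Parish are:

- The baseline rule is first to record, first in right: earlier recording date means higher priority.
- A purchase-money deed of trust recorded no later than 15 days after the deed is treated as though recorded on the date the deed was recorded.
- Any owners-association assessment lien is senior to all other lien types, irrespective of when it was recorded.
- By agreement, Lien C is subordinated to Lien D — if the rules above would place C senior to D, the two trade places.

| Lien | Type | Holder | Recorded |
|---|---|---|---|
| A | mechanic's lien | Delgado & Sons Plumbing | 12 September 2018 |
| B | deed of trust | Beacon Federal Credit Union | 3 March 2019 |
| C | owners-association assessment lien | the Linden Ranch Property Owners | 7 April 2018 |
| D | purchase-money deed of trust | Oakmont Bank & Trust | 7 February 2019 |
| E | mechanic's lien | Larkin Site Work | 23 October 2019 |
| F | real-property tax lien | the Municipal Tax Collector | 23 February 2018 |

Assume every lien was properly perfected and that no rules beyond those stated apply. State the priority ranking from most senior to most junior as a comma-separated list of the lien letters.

D, F, A, C, B, E

Effective dates after the stated exceptions: D was recorded within the 15-day window, so its effective date is the deed date 27 January 2019.
C is an owners-association assessment lien and takes priority over every other lien.
The other liens, earliest effective date first: F (23 February 2018), A (12 September 2018), D (27 January 2019), B (3 March 2019), E (23 October 2019).
Because C would otherwise rank above D, the subordination swaps them.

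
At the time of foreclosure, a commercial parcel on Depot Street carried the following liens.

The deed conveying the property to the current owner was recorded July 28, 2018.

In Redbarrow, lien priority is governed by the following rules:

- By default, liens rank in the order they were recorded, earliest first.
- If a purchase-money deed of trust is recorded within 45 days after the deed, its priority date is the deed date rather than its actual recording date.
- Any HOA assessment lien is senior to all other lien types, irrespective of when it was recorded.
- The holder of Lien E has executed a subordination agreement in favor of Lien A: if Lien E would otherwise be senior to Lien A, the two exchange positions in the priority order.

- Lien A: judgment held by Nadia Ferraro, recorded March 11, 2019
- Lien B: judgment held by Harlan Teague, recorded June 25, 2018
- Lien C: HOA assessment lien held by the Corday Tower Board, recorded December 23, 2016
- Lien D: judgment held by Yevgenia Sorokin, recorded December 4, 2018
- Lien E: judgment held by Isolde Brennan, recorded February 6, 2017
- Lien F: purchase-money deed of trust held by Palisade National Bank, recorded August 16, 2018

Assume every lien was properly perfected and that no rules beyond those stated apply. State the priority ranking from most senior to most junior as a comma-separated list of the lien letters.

C, A, B, F, D, E

First, effective dates: F's effective date is the deed date, July 28, 2018.
As an HOA assessment lien, C is senior to every other lien.
Among the remaining liens, by effective date: E (February 6, 2017), B (June 25, 2018), F (July 28, 2018), D (December 4, 2018), A (March 11, 2019).
E would otherwise be senior to A, so under the subordination agreement E and A exchange positions.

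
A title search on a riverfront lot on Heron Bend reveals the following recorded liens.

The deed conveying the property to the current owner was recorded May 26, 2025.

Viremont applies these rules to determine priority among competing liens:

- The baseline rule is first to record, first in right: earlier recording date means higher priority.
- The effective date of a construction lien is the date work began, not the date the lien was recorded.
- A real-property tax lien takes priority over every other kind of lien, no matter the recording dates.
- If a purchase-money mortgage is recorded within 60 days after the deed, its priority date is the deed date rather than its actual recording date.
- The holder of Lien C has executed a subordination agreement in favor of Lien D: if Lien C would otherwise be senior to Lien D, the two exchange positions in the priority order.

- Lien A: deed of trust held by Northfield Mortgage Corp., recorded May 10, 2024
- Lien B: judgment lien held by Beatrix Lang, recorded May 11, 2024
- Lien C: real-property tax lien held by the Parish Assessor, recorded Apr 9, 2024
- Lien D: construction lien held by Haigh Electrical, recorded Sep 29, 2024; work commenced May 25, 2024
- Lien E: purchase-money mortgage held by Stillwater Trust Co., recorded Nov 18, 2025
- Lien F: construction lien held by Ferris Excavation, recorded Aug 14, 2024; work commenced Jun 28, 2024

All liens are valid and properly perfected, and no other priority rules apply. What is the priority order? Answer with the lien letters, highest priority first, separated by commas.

Effective dates after the stated exceptions: D's effective date is May 25, 2024, when work began; E was recorded 176 days after the deed, outside the 60-day window, so it keeps its recording date; F relates back to Jun 28, 2024 (work commenced).
C is a real-property tax lien, so it outranks all other liens regardless of date.
Ordering the rest by effective date: A (May 10, 2024), B (May 11, 2024), D (May 25, 2024), F (Jun 28, 2024), E (Nov 18, 2025).
The subordination applies — C was senior to D — so C and D swap.

D, A, B, C, F, E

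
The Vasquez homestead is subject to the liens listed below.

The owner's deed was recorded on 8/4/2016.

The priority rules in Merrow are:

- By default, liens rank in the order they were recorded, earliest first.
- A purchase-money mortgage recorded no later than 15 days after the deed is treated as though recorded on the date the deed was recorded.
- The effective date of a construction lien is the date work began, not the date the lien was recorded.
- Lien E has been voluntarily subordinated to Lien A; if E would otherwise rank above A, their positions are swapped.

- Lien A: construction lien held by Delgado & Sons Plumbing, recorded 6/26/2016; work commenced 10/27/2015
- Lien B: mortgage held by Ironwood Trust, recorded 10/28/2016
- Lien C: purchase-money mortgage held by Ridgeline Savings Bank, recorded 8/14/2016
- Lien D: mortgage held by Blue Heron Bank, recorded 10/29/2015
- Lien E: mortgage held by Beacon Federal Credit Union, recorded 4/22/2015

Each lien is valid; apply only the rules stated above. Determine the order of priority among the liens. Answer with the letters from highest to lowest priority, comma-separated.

Effective dates: A is treated as recorded 10/27/2015, the work-commencement date; C was recorded within the 15-day window, so its effective date is the deed date 8/4/2016.
Ordering by effective date: E (4/22/2015), A (10/27/2015), D (10/29/2015), C (8/4/2016), B (10/28/2016).
Because E would otherwise rank above A, the subordination swaps them.

A, E, D, C, B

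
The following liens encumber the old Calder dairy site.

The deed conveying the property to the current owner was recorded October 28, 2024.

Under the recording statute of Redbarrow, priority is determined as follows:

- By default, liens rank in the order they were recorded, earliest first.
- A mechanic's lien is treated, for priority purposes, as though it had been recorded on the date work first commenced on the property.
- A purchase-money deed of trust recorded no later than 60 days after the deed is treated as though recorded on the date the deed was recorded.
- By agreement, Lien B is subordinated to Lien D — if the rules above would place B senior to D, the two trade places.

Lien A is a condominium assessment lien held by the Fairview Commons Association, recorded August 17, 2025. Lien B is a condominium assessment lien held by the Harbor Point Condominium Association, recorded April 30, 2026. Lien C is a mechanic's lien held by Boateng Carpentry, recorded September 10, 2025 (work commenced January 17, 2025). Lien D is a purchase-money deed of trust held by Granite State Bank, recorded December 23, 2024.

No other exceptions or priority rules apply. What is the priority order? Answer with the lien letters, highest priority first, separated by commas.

D, C, A, B

First, effective dates: C is treated as recorded January 17, 2025, the work-commencement date; D was recorded within the 60-day window, so its effective date is the deed date October 28, 2024.
By effective date: D (October 28, 2024), C (January 17, 2025), A (August 17, 2025), B (April 30, 2026).
B already ranks below D; the subordination has no effect.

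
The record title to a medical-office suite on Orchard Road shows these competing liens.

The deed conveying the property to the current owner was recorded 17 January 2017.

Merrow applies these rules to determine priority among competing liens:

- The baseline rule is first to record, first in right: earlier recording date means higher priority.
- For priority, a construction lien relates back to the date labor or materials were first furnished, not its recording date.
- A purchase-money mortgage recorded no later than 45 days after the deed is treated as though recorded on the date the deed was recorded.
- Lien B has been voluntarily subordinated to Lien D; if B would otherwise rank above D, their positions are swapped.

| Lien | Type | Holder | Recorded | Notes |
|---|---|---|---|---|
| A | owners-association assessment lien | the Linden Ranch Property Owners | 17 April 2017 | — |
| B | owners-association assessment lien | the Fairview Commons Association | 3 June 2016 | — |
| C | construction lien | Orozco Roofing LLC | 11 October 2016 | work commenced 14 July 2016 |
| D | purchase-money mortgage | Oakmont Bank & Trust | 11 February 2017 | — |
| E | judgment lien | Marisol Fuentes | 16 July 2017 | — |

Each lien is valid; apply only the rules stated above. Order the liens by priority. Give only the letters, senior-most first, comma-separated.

Effective dates after the stated exceptions: C is treated as recorded 14 July 2016, the work-commencement date; D's effective date is the deed date, 17 January 2017.
Sorted by effective date: B (3 June 2016), C (14 July 2016), D (17 January 2017), A (17 April 2017), E (16 July 2017).
Because B would otherwise rank above D, the subordination swaps them.

D, C, B, A, E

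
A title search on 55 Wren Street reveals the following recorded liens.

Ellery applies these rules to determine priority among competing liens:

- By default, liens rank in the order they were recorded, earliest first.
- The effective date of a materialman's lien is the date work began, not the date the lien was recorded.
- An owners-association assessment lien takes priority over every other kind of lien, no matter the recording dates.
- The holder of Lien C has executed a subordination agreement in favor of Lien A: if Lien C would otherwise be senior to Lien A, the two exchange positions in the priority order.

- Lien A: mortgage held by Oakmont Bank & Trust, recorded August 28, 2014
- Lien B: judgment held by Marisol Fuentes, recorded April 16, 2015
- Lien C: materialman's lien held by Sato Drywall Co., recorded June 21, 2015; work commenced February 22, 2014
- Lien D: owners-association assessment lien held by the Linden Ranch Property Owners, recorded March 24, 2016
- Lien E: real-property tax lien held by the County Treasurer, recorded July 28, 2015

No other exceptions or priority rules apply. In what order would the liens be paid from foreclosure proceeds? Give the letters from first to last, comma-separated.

Effective dates after the stated exceptions: C's effective date is February 22, 2014, when work began.
D is an owners-association assessment lien, so it outranks all other liens regardless of date.
Remaining liens by effective date: C (February 22, 2014), A (August 28, 2014), B (April 16, 2015), E (July 28, 2015).
The subordination applies — C was senior to A — so C and A swap.

D, A, C, B, E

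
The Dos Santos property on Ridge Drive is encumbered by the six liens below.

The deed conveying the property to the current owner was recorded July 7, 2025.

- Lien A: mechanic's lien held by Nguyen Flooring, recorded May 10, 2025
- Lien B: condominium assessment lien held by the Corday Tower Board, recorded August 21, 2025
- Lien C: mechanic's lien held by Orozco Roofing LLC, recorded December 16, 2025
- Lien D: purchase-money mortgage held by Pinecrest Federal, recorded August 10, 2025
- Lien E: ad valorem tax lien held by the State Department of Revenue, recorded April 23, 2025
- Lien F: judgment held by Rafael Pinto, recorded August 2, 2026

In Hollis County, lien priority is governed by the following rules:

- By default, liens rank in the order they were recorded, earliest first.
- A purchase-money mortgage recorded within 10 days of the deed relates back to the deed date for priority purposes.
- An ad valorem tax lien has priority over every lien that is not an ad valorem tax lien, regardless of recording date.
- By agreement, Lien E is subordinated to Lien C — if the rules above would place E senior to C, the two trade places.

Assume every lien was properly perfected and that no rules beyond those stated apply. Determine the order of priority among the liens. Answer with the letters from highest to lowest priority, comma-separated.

C, A, D, B, E, F

Adjusting effective dates: D was recorded 34 days after the deed — beyond 10 days — so no relation-back applies.
E is an ad valorem tax lien and takes priority over every other lien.
Ordering the rest by effective date: A (May 10, 2025), D (August 10, 2025), B (August 21, 2025), C (December 16, 2025), F (August 2, 2026).
E is senior to C before the subordination, so the two trade places.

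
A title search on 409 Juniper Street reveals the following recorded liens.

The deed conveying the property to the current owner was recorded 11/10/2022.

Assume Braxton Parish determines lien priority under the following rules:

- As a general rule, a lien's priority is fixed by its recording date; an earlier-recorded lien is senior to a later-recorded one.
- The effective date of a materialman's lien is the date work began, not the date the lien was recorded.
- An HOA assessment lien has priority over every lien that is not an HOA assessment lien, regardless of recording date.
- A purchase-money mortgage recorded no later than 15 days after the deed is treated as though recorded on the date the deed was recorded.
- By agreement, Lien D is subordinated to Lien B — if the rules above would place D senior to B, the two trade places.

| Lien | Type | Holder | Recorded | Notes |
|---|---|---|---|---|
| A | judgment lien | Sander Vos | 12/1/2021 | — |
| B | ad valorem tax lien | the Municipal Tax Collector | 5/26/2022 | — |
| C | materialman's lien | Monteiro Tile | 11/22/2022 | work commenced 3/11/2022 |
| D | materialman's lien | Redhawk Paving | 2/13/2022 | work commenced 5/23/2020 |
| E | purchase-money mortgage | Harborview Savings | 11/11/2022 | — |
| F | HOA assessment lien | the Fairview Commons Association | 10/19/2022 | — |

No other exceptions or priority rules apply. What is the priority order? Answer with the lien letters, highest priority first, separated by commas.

F, B, A, C, D, E

Effective dates after the stated exceptions: C's effective date is 3/11/2022, when work began; D's effective date is 5/23/2020, when work began; E relates back to the deed date 11/10/2022.
F is an HOA assessment lien, so it outranks all other liens regardless of date.
Among the remaining liens, by effective date: D (5/23/2020), A (12/1/2021), C (3/11/2022), B (5/26/2022), E (11/10/2022).
D would otherwise be senior to B, so under the subordination agreement D and B exchange positions.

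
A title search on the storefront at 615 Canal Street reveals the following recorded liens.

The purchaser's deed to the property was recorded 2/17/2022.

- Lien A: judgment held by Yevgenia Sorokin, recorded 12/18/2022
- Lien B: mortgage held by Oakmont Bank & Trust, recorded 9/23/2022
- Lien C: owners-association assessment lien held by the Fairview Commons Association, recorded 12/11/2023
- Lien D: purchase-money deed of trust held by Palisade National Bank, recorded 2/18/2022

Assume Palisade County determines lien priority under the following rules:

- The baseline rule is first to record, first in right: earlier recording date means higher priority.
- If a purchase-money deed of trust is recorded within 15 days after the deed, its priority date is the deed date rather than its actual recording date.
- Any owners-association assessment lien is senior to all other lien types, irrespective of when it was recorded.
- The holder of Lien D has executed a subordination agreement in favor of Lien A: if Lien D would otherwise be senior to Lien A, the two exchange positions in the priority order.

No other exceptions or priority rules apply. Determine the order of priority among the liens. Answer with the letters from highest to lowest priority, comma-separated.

Adjusting effective dates: D was recorded within the 15-day window, so its effective date is the deed date 2/17/2022.
C is an owners-association assessment lien, so it outranks all other liens regardless of date.
The other liens, earliest effective date first: D (2/17/2022), B (9/23/2022), A (12/18/2022).
The subordination applies — D was senior to A — so D and A swap.

C, A, B, D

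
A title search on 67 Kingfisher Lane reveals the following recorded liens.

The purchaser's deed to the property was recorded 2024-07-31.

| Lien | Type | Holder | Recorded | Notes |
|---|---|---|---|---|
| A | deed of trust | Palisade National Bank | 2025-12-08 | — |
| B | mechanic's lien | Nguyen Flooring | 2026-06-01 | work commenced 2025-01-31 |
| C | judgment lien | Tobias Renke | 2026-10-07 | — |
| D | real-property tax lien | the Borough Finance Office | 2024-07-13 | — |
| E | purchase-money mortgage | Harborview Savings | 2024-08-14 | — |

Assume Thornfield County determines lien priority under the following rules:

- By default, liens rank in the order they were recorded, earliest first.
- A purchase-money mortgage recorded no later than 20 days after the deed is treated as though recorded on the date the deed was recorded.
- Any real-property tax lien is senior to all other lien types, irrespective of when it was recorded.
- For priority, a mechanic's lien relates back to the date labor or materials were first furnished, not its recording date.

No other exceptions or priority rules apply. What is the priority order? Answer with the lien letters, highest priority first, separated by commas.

D, E, B, A, C

First, effective dates: B relates back to 2025-01-31 (work commenced); E's effective date is the deed date, 2024-07-31.
D, as a real-property tax lien, has superpriority and ranks first.
Among the remaining liens, by effective date: E (2024-07-31), B (2025-01-31), A (2025-12-08), C (2026-10-07).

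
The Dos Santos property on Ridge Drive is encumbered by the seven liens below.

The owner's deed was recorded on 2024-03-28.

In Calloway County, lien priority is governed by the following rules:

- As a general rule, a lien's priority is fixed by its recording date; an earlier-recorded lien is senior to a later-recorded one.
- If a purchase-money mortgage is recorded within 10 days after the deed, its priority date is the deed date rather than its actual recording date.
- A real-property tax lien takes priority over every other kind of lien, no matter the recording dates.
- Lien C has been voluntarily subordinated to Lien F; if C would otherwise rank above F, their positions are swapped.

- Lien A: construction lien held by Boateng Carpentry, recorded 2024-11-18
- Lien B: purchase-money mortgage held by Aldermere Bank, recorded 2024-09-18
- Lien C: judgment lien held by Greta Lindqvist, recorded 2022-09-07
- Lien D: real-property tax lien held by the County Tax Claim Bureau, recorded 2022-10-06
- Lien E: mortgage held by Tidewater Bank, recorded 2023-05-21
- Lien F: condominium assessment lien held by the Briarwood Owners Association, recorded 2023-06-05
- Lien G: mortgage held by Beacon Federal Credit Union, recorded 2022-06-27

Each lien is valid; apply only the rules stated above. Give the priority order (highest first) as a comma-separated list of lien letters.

D, G, F, E, C, B, A

First, effective dates: B missed the 10-day window (174 days after the deed), so its recording date stands.
D is a real-property tax lien, so it outranks all other liens regardless of date.
The other liens, earliest effective date first: G (2022-06-27), C (2022-09-07), E (2023-05-21), F (2023-06-05), B (2024-09-18), A (2024-11-18).
Because C would otherwise rank above F, the subordination swaps them.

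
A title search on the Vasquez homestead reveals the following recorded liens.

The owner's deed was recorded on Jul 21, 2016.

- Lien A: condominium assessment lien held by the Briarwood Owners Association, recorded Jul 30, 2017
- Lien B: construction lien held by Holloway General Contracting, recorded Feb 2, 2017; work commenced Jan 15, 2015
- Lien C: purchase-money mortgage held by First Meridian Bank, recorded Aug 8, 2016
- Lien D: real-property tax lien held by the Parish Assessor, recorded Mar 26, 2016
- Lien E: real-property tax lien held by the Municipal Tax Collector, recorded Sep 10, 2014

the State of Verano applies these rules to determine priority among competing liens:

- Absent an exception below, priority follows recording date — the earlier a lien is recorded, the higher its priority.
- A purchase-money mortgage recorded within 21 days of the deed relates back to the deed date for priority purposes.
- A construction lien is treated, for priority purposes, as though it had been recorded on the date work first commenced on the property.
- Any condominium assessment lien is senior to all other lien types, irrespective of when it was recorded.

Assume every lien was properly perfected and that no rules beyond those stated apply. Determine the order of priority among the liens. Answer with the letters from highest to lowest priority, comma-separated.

A, E, B, D, C

Effective dates: B's effective date is Jan 15, 2015, when work began; C's effective date is the deed date, Jul 21, 2016.
A is a condominium assessment lien, so it outranks all other liens regardless of date.
Among the remaining liens, by effective date: E (Sep 10, 2014), B (Jan 15, 2015), D (Mar 26, 2016), C (Jul 21, 2016).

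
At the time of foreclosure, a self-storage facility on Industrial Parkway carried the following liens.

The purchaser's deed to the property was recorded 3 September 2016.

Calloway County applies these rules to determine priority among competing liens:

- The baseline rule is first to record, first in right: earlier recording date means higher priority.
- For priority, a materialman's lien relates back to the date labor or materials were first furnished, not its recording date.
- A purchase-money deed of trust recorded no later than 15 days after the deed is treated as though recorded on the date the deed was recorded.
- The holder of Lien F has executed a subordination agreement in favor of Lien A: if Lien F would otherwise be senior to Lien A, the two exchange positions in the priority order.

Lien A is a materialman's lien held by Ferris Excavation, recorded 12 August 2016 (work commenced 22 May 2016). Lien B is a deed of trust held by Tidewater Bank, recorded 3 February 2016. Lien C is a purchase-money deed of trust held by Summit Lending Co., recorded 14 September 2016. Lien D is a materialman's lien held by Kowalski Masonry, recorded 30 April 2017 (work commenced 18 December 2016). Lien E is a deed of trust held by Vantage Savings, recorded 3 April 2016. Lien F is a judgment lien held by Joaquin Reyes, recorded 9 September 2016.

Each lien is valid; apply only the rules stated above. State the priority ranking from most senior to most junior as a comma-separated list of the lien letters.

Effective dates after the stated exceptions: A's effective date is 22 May 2016, when work began; C's effective date is the deed date, 3 September 2016; D's effective date is 18 December 2016, when work began.
Sorted by effective date: B (3 February 2016), E (3 April 2016), A (22 May 2016), C (3 September 2016), F (9 September 2016), D (18 December 2016).
F already ranks below A; the subordination has no effect.

B, E, A, C, F, D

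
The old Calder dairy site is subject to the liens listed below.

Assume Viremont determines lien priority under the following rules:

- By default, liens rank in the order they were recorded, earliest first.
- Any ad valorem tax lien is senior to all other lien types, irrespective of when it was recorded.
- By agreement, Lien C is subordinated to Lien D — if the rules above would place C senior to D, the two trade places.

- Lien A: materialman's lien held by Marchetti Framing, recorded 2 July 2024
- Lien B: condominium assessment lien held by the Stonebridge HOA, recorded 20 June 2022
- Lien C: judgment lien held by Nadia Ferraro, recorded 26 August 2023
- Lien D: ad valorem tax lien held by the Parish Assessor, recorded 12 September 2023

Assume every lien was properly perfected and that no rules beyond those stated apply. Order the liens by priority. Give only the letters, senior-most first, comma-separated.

D, B, C, A

D is an ad valorem tax lien, so it outranks all other liens regardless of date.
The other liens, earliest effective date first: B (20 June 2022), C (26 August 2023), A (2 July 2024).
C is already junior to D, so the subordination agreement changes nothing.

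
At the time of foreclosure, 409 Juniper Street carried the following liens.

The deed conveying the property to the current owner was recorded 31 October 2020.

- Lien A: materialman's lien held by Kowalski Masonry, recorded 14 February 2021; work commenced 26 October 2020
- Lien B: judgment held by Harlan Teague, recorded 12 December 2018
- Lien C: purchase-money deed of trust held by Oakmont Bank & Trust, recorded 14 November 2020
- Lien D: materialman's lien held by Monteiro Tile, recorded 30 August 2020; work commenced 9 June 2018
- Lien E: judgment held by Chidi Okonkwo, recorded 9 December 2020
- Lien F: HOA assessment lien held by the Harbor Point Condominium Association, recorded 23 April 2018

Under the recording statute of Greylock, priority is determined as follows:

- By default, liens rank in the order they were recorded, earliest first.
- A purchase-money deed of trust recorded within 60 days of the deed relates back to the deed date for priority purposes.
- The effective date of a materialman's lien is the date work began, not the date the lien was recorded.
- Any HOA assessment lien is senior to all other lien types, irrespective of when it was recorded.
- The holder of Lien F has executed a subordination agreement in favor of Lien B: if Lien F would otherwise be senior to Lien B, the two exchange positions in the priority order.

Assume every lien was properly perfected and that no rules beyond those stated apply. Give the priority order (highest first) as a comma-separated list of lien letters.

Effective dates: A is treated as recorded 26 October 2020, the work-commencement date; C relates back to the deed date 31 October 2020; D's effective date is 9 June 2018, when work began.
As an HOA assessment lien, F is senior to every other lien.
Ordering the rest by effective date: D (9 June 2018), B (12 December 2018), A (26 October 2020), C (31 October 2020), E (9 December 2020).
F is senior to B before the subordination, so the two trade places.

B, D, F, A, C, E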